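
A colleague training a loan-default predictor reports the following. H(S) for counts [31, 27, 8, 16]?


Probabilities: [31/82, 27/82, 8/82, 16/82] ≈ [0.378, 0.3293, 0.0976, 0.1951]
H = -((31/82)·log₂(31/82) + (27/82)·log₂(27/82) + (8/82)·log₂(8/82) + (16/82)·log₂(16/82))
  = 1.8458 bits

1.8458 bits


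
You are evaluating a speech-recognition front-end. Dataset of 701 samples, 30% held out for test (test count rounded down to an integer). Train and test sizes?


Test = ⌊701·30/100⌋ = 210
Train = 701 - 210 = 491

Train: 491, Test: 210


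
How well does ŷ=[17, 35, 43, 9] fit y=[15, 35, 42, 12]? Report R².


ȳ = 26
SS_res = Σ(y-ŷ)² = 14
SS_tot = Σ(y-ȳ)² = 654
R² = 1 - SS_res/SS_tot = 1 - 0.0214 = 0.9786

0.9786


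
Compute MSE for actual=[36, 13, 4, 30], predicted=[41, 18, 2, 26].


Squared errors: (36-41)²=25, (13-18)²=25, (4-2)²=4, (30-26)²=16
Sum = 70
MSE = 70/4 = 35/2

35/2


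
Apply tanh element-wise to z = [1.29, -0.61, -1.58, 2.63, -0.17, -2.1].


tanh(1.29) = 0.8591
tanh(-0.61) = -0.5441
tanh(-1.58) = -0.9186
tanh(2.63) = 0.9897
tanh(-0.17) = -0.1684
tanh(-2.1) = -0.9705
result = [0.8591, -0.5441, -0.9186, 0.9897, -0.1684, -0.9705]

[0.8591, -0.5441, -0.9186, 0.9897, -0.1684, -0.9705]


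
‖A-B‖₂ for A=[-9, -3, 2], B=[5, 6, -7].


d = √((-9-5)² + (-3-6)² + (2+ 7)²)
  = √(196 + 81 + 81)
  = √358 = 18.9209

18.9209


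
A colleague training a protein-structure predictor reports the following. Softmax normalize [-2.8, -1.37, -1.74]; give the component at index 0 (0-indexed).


Exponentials: e^-2.8=0.0608, e^-1.37=0.2541, e^-1.74=0.1755
Sum = 0.4904
Softmax = [0.124, 0.5181, 0.3579]
p[0] = 0.0608/0.4904 = 0.124

0.124


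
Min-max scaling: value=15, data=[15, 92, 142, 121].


min=15, max=142
(15-15)/(142-15) = 0/127 = 0.0

0.0


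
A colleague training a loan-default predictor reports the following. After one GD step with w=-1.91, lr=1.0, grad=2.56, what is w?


w_new = w - α·∇
= -1.91 - 1.0·2.56
= -1.91 - 2.56
= -4.47

-4.47


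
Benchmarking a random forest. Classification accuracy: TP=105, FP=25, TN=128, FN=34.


Accuracy = (TP+TN)/(TP+TN+FP+FN)
= (105+128)/(292)
= 233/292 = 79.79%

79.79%


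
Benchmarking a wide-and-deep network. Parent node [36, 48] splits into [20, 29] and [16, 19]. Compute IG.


Parent = [36, 48], H_parent = 0.9852
H_left = 0.9755 (n=49), H_right = 0.9947 (n=35)
H_children = (49/84)·0.9755 + (35/84)·0.9947 = 0.9835
IG = 0.9852 - 0.9835 = 0.0017

0.0017


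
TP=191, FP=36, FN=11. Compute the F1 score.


Precision = 191/227 = 0.8414
Recall = 191/202 = 0.9455
F1 = 2·P·R/(P+R) = 2·TP/(2·TP+FP+FN) = 382/(382+36+11) = 382/429 = 0.8904

0.8904


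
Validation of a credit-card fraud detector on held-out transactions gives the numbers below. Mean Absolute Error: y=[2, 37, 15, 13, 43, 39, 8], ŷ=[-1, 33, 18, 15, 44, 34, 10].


Absolute errors: |2+ 1|=3, |37-33|=4, |15-18|=3, |13-15|=2, |43-44|=1, |39-34|=5, |8-10|=2
Sum = 20
MAE = 20/7 = 20/7

20/7


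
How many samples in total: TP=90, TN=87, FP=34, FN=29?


Total = TP + TN + FP + FN
= 90 + 87 + 34 + 29
= 240
(Predicted positive: 124, predicted negative: 116)

240


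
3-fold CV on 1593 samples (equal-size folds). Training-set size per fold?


Fold size = 1593/3 = 531
Training per fold = 1593 - 531 = 1062

1062


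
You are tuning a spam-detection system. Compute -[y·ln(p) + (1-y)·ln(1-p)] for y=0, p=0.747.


BCE = -[y·ln(p) + (1-y)·ln(1-p)]
= -0 - 1·ln(1-0.747)
= -ln(0.253) = 1.3744

1.3744


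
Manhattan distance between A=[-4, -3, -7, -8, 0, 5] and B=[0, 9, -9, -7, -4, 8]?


d = |-4-0| + |-3-9| + |-7+ 9| + |-8+ 7| + |0+ 4| + |5-8|
  = 4 + 12 + 2 + 1 + 4 + 3
  = 26

26


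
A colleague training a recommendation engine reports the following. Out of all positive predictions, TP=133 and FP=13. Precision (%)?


Precision = TP/(TP+FP)
= 133/(133+13)
= 133/146 = 91.1%

91.1%


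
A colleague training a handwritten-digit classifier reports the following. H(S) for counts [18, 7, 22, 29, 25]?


Probabilities: [18/101, 7/101, 22/101, 29/101, 25/101] ≈ [0.1782, 0.0693, 0.2178, 0.2871, 0.2475]
H = -((18/101)·log₂(18/101) + (7/101)·log₂(7/101) + (22/101)·log₂(22/101) + (29/101)·log₂(29/101) + (25/101)·log₂(25/101))
  = 2.2048 bits

2.2048 bits


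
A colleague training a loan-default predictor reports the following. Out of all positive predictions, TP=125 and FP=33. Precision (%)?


Precision = TP/(TP+FP)
= 125/(125+33)
= 125/158 = 79.11%

79.11%


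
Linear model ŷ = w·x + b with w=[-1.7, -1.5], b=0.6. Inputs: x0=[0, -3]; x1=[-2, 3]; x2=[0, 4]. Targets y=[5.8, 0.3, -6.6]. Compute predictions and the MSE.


ŷ0 = (-1.7)·(0) + (-1.5)·(-3) + 0.6 = 5.1
ŷ1 = (-1.7)·(-2) + (-1.5)·(3) + 0.6 = -0.5
ŷ2 = (-1.7)·(0) + (-1.5)·(4) + 0.6 = -5.4
errors² = [0.49, 0.64, 1.44]
MSE = 2.5700/3 = 0.8567

0.8567


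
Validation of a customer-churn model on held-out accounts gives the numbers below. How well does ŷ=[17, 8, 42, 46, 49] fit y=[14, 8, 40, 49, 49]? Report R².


ȳ = 32
SS_res = Σ(y-ŷ)² = 22
SS_tot = Σ(y-ȳ)² = 1542
R² = 1 - SS_res/SS_tot = 1 - 0.0143 = 0.9857

0.9857


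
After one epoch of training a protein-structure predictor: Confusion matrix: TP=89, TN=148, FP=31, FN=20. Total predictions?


Total = TP + TN + FP + FN
= 89 + 148 + 31 + 20
= 288
(Predicted positive: 120, predicted negative: 168)

288


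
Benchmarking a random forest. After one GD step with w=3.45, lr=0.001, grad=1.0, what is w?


w_new = w - α·∇
= 3.45 - 0.001·1.0
= 3.45 - 0.001
= 3.449

3.449


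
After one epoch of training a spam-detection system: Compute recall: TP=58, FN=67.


Recall = TP/(TP+FN)
= 58/(58+67)
= 58/125 = 46.4%

46.4%


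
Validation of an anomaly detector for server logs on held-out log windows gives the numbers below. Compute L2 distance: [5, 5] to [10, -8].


d = √((5-10)² + (5+ 8)²)
  = √(25 + 169)
  = √194 = 13.9284

13.9284


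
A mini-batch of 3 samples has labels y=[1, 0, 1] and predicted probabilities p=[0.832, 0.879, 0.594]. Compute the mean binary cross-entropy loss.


L[0] = -ln(0.832) = 0.1839
L[1] = -ln(1-0.879) = -ln(0.121) = 2.112
L[2] = -ln(0.594) = 0.5209
mean = (0.1839 + 2.112 + 0.5209)/3 = 0.9389

0.9389


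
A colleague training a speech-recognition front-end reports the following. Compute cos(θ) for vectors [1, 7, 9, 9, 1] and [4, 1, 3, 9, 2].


A·B = 1·4 + 7·1 + 9·3 + 9·9 + 1·2 = 121
‖A‖ = √213 = 14.5945, ‖B‖ = √111 = 10.5357
cos = 121/(√213·√111) = 121/√23643 = 0.7869

0.7869


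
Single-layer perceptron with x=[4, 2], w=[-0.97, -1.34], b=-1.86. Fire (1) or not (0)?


z = (4)·(-0.97) + (2)·(-1.34) - 1.86
  = -8.42
step(z) = 0 (z<0)

0


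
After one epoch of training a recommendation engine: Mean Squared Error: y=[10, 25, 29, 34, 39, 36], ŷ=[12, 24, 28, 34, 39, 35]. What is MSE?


Squared errors: (10-12)²=4, (25-24)²=1, (29-28)²=1, (34-34)²=0, (39-39)²=0, (36-35)²=1
Sum = 7
MSE = 7/6 = 7/6

7/6


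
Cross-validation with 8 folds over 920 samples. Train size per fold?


Fold size = 920/8 = 115
Training per fold = 920 - 115 = 805

805


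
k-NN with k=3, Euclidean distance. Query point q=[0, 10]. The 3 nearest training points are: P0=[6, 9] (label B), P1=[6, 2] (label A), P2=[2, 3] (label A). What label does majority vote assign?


d(q,P0) = 6.0828  (label B)
d(q,P1) = 10.0  (label A)
d(q,P2) = 7.2801  (label A)
Votes: A=2, B=1
Majority → A

A


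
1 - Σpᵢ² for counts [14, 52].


Probabilities: [14/66, 52/66] ≈ [0.2121, 0.7879]
Σpᵢ² = (196 + 2704)/66² = 2900/4356
Gini = 1 - Σpᵢ² = 1 - 2900/4356 = 0.3343

0.3343


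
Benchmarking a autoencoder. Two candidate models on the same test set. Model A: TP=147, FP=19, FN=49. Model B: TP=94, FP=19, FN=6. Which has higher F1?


Model A: P=147/166=0.8855, R=147/196=0.75, F1=2PR/(P+R)=2TP/(2TP+FP+FN)=294/362=0.8122
Model B: P=94/113=0.8319, R=94/100=0.94, F1=2PR/(P+R)=2TP/(2TP+FP+FN)=188/213=0.8826
0.8122 < 0.8826 → Model B

Model B


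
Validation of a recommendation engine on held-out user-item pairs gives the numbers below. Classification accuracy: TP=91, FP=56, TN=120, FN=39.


Accuracy = (TP+TN)/(TP+TN+FP+FN)
= (91+120)/(306)
= 211/306 = 68.95%

68.95%


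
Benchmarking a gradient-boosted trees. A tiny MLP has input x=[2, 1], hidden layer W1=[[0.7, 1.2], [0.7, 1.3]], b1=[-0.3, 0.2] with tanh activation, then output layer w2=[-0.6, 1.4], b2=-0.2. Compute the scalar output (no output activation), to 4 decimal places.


z1[0] = (0.7)·(2) + (1.2)·(1) - 0.3 = 2.3
z1[1] = (0.7)·(2) + (1.3)·(1) + 0.2 = 2.9
h = tanh(z1) = [0.9801, 0.994]
output = (-0.6)·(0.9801) + (1.4)·(0.994) - 0.2 = 0.6035

0.6035


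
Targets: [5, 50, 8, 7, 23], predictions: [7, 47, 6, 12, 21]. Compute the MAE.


Absolute errors: |5-7|=2, |50-47|=3, |8-6|=2, |7-12|=5, |23-21|=2
Sum = 14
MAE = 14/5 = 14/5

14/5


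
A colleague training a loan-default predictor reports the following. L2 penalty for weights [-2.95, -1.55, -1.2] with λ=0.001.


‖w‖₂² = (-2.95)² + (-1.55)² + (-1.2)²
     = 8.7025 + 2.4025 + 1.44
     = 12.545
λ·‖w‖₂² = 0.001·12.545 = 0.012545

0.012545


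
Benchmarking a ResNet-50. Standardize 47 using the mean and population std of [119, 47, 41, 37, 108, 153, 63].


μ = 81.1429, σ = 42.0423
z = (47 - 81.1429)/42.0423 = -0.8121

-0.8121


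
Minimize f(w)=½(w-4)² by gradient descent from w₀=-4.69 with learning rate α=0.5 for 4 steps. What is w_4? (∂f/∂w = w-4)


step 1: grad = -4.69-4 = -8.69; w = -4.69 - 0.5·(-8.69) = -0.345
step 2: grad = -0.345-4 = -4.345; w = -0.345 - 0.5·(-4.345) = 1.8275
step 3: grad = 1.8275-4 = -2.1725; w = 1.8275 - 0.5·(-2.1725) = 2.91375
step 4: grad = 2.91375-4 = -1.08625; w = 2.91375 - 0.5·(-1.08625) = 3.456875

3.456875


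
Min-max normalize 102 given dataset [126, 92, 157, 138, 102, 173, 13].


min=13, max=173
(102-13)/(173-13) = 89/160 = 0.5563

0.5563


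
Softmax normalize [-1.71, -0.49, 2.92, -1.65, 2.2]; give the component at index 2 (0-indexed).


Exponentials: e^-1.71=0.1809, e^-0.49=0.6126, e^2.92=18.5413, e^-1.65=0.192, e^2.2=9.025
Sum = 28.5518
Softmax = [0.0063, 0.0215, 0.6494, 0.0067, 0.3161]
p[2] = 18.5413/28.5518 = 0.6494

0.6494


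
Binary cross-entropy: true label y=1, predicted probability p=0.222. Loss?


BCE = -[y·ln(p) + (1-y)·ln(1-p)]
= -1·ln(0.222) - 0
= -ln(0.222) = 1.5051

1.5051


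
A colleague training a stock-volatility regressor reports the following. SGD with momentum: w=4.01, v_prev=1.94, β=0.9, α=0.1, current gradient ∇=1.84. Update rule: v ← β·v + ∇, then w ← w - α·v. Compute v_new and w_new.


v_new = 0.9·1.94 + 1.84 = 1.746 + 1.84 = 3.586
w_new = 4.01 - 0.1·3.586 = 4.01 - 0.3586 = 3.6514

v_new=3.586, w_new=3.6514


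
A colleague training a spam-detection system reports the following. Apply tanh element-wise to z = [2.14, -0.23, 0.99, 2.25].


tanh(2.14) = 0.9727
tanh(-0.23) = -0.226
tanh(0.99) = 0.7574
tanh(2.25) = 0.978
result = [0.9727, -0.226, 0.7574, 0.978]

[0.9727, -0.226, 0.7574, 0.978]


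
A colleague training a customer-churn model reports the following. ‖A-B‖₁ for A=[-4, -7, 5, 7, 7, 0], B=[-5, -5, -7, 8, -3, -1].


d = |-4+ 5| + |-7+ 5| + |5+ 7| + |7-8| + |7+ 3| + |0+ 1|
  = 1 + 2 + 12 + 1 + 10 + 1
  = 27

27


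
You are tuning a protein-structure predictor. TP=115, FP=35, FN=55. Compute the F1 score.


Precision = 115/150 = 0.7667
Recall = 115/170 = 0.6765
F1 = 2·P·R/(P+R) = 2·TP/(2·TP+FP+FN) = 230/(230+35+55) = 230/320 = 0.7188

0.7188


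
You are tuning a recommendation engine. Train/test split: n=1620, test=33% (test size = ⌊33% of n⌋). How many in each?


Test = ⌊1620·33/100⌋ = 534
Train = 1620 - 534 = 1086

Train: 1086, Test: 534


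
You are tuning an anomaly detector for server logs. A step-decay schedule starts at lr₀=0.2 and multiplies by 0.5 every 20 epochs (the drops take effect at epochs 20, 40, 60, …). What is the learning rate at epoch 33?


n_drops = ⌊33/20⌋ = 1
lr = 0.2·0.5^1 = 0.2·0.5 = 0.1

0.1


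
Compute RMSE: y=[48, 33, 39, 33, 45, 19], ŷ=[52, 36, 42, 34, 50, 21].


MSE = 64/6 = 10.6667
RMSE = √(64/6) = 3.266

3.266


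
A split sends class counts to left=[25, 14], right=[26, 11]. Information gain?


Parent = [51, 25], H_parent = 0.9138
H_left = 0.9418 (n=39), H_right = 0.878 (n=37)
H_children = (39/76)·0.9418 + (37/76)·0.878 = 0.9107
IG = 0.9138 - 0.9107 = 0.0031

0.0031


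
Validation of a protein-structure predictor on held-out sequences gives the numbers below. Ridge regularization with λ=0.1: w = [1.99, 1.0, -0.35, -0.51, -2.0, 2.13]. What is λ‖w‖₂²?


‖w‖₂² = (1.99)² + (1.0)² + (-0.35)² + (-0.51)² + (-2.0)² + (2.13)²
     = 3.9601 + 1 + 0.1225 + 0.2601 + 4 + 4.5369
     = 13.8796
λ·‖w‖₂² = 0.1·13.8796 = 1.38796

1.38796


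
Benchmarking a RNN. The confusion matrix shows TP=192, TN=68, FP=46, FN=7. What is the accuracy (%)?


Accuracy = (TP+TN)/(TP+TN+FP+FN)
= (192+68)/(313)
= 260/313 = 83.07%

83.07%


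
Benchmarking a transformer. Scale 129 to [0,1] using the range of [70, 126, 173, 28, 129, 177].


min=28, max=177
(129-28)/(177-28) = 101/149 = 0.6779

0.6779


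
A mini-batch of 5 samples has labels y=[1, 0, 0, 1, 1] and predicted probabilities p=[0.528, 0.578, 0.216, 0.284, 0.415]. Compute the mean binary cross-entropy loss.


L[0] = -ln(0.528) = 0.6387
L[1] = -ln(1-0.578) = -ln(0.422) = 0.8627
L[2] = -ln(1-0.216) = -ln(0.784) = 0.2433
L[3] = -ln(0.284) = 1.2588
L[4] = -ln(0.415) = 0.8795
mean = (0.6387 + 0.8627 + 0.2433 + 1.2588 + 0.8795)/5 = 0.7766

0.7766


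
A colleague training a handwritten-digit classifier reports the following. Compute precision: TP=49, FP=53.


Precision = TP/(TP+FP)
= 49/(49+53)
= 49/102 = 48.04%

48.04%


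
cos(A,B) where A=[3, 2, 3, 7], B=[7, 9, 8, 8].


A·B = 3·7 + 2·9 + 3·8 + 7·8 = 119
‖A‖ = √71 = 8.4261, ‖B‖ = √258 = 16.0624
cos = 119/(√71·√258) = 119/√18318 = 0.8792

0.8792


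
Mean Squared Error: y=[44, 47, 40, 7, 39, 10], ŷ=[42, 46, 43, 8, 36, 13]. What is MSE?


Squared errors: (44-42)²=4, (47-46)²=1, (40-43)²=9, (7-8)²=1, (39-36)²=9, (10-13)²=9
Sum = 33
MSE = 33/6 = 11/2

11/2


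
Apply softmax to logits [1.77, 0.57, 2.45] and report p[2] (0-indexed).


Exponentials: e^1.77=5.8709, e^0.57=1.7683, e^2.45=11.5883
Sum = 19.2275
Softmax = [0.3053, 0.092, 0.6027]
p[2] = 11.5883/19.2275 = 0.6027

0.6027


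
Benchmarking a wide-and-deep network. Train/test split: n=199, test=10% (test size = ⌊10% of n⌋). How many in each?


Test = ⌊199·10/100⌋ = 19
Train = 199 - 19 = 180

Train: 180, Test: 19


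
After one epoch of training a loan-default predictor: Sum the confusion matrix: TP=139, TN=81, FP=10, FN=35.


Total = TP + TN + FP + FN
= 139 + 81 + 10 + 35
= 265
(Predicted positive: 149, predicted negative: 116)

265


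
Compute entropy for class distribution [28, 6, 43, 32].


Probabilities: [28/109, 6/109, 43/109, 32/109] ≈ [0.2569, 0.055, 0.3945, 0.2936]
H = -((28/109)·log₂(28/109) + (6/109)·log₂(6/109) + (43/109)·log₂(43/109) + (32/109)·log₂(32/109))
  = 1.7824 bits

1.7824 bits


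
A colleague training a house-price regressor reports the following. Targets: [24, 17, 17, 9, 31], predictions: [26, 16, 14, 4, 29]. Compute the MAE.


Absolute errors: |24-26|=2, |17-16|=1, |17-14|=3, |9-4|=5, |31-29|=2
Sum = 13
MAE = 13/5 = 13/5

13/5


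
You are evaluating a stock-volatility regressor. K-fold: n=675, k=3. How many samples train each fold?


Fold size = 675/3 = 225
Training per fold = 675 - 225 = 450

450


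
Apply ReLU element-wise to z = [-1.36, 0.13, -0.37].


ReLU(-1.36) = max(0, -1.36) = 0.0
ReLU(0.13) = max(0, 0.13) = 0.13
ReLU(-0.37) = max(0, -0.37) = 0.0
result = [0.0, 0.13, 0.0]

[0.0, 0.13, 0.0]


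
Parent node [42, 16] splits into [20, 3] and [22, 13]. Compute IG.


Parent = [42, 16], H_parent = 0.8498
H_left = 0.5586 (n=23), H_right = 0.9518 (n=35)
H_children = (23/58)·0.5586 + (35/58)·0.9518 = 0.7959
IG = 0.8498 - 0.7959 = 0.0539

0.0539


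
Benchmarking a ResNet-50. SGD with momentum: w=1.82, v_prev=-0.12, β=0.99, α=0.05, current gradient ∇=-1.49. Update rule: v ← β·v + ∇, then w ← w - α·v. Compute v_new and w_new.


v_new = 0.99·-0.12 - 1.49 = -0.1188 - 1.49 = -1.6088
w_new = 1.82 - 0.05·-1.6088 = 1.82 + 0.08044 = 1.90044

v_new=-1.6088, w_new=1.90044


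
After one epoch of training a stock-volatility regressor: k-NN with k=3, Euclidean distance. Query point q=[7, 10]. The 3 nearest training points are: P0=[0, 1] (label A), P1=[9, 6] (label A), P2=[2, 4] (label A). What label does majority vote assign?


d(q,P0) = 11.4018  (label A)
d(q,P1) = 4.4721  (label A)
d(q,P2) = 7.8102  (label A)
Votes: A=3, B=0
Majority → A

A


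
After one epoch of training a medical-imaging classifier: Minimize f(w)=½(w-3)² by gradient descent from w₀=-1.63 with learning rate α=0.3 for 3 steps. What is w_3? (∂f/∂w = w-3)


step 1: grad = -1.63-3 = -4.63; w = -1.63 - 0.3·(-4.63) = -0.241
step 2: grad = -0.241-3 = -3.241; w = -0.241 - 0.3·(-3.241) = 0.7313
step 3: grad = 0.7313-3 = -2.2687; w = 0.7313 - 0.3·(-2.2687) = 1.41191

1.41191


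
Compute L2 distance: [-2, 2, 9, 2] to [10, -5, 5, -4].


d = √((-2-10)² + (2+ 5)² + (9-5)² + (2+ 4)²)
  = √(144 + 49 + 16 + 36)
  = √245 = 15.6525

15.6525


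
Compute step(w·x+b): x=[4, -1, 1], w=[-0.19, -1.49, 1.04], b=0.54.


z = (4)·(-0.19) + (-1)·(-1.49) + (1)·(1.04) + 0.54
  = 2.31
step(z) = 1 (z≥0)

1


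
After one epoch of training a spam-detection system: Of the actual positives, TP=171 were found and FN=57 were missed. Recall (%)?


Recall = TP/(TP+FN)
= 171/(171+57)
= 171/228 = 75.0%

75.0%


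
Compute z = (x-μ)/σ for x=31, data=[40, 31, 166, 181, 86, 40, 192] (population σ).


μ = 105.1429, σ = 66.9252
z = (31 - 105.1429)/66.9252 = -1.1078

-1.1078


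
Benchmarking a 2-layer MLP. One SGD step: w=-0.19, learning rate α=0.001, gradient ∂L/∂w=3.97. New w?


w_new = w - α·∇
= -0.19 - 0.001·3.97
= -0.19 - 0.00397
= -0.19397

-0.19397


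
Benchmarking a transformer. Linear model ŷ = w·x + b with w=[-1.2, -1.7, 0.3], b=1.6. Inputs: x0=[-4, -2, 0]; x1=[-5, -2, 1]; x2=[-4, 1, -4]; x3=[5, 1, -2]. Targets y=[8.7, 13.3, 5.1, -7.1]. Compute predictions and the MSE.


ŷ0 = (-1.2)·(-4) + (-1.7)·(-2) + (0.3)·(0) + 1.6 = 9.8
ŷ1 = (-1.2)·(-5) + (-1.7)·(-2) + (0.3)·(1) + 1.6 = 11.3
ŷ2 = (-1.2)·(-4) + (-1.7)·(1) + (0.3)·(-4) + 1.6 = 3.5
ŷ3 = (-1.2)·(5) + (-1.7)·(1) + (0.3)·(-2) + 1.6 = -6.7
errors² = [1.21, 4.0, 2.56, 0.16]
MSE = 7.9300/4 = 1.9825

1.9825


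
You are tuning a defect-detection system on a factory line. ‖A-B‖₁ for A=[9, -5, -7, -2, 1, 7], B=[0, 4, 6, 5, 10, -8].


d = |9-0| + |-5-4| + |-7-6| + |-2-5| + |1-10| + |7+ 8|
  = 9 + 9 + 13 + 7 + 9 + 15
  = 62

62


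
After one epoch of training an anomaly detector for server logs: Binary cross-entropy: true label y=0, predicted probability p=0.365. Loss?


BCE = -[y·ln(p) + (1-y)·ln(1-p)]
= -0 - 1·ln(1-0.365)
= -ln(0.635) = 0.4541

0.4541


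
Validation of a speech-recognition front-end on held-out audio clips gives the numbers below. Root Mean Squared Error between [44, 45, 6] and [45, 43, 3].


MSE = 14/3 = 4.6667
RMSE = √(14/3) = 2.1602

2.1602


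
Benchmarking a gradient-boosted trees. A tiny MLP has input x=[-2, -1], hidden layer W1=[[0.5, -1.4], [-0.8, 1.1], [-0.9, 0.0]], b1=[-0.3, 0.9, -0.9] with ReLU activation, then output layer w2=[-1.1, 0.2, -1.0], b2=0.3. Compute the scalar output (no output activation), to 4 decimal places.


z1[0] = (0.5)·(-2) + (-1.4)·(-1) - 0.3 = 0.1
z1[1] = (-0.8)·(-2) + (1.1)·(-1) + 0.9 = 1.4
z1[2] = (-0.9)·(-2) + (0.0)·(-1) - 0.9 = 0.9
h = ReLU(z1) = [0.1, 1.4, 0.9]
output = (-1.1)·(0.1) + (0.2)·(1.4) + (-1.0)·(0.9) + 0.3 = -0.43

-0.43


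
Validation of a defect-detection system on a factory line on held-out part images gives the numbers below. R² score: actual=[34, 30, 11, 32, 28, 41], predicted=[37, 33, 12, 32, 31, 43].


ȳ = 29.3333
SS_res = Σ(y-ŷ)² = 32
SS_tot = Σ(y-ȳ)² = 503.33
R² = 1 - SS_res/SS_tot = 1 - 0.0636 = 0.9364

0.9364


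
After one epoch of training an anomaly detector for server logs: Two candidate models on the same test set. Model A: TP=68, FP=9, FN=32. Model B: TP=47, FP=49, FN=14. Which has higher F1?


Model A: P=68/77=0.8831, R=68/100=0.68, F1=2PR/(P+R)=2TP/(2TP+FP+FN)=136/177=0.7684
Model B: P=47/96=0.4896, R=47/61=0.7705, F1=2PR/(P+R)=2TP/(2TP+FP+FN)=94/157=0.5987
0.7684 > 0.5987 → Model A

Model A


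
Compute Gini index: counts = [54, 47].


Probabilities: [54/101, 47/101] ≈ [0.5347, 0.4653]
Σpᵢ² = (2916 + 2209)/101² = 5125/10201
Gini = 1 - Σpᵢ² = 1 - 5125/10201 = 0.4976

0.4976


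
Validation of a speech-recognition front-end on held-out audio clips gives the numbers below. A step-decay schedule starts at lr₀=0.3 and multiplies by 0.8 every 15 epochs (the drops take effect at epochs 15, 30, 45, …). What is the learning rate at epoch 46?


n_drops = ⌊46/15⌋ = 3
lr = 0.3·0.8^3 = 0.3·0.512 = 0.1536

0.1536


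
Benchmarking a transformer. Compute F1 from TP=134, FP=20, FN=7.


Precision = 134/154 = 0.8701
Recall = 134/141 = 0.9504
F1 = 2·P·R/(P+R) = 2·TP/(2·TP+FP+FN) = 268/(268+20+7) = 268/295 = 0.9085

0.9085


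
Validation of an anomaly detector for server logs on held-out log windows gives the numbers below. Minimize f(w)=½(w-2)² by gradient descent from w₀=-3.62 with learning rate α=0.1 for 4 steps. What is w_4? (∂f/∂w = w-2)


step 1: grad = -3.62-2 = -5.62; w = -3.62 - 0.1·(-5.62) = -3.058
step 2: grad = -3.058-2 = -5.058; w = -3.058 - 0.1·(-5.058) = -2.5522
step 3: grad = -2.5522-2 = -4.5522; w = -2.5522 - 0.1·(-4.5522) = -2.09698
step 4: grad = -2.09698-2 = -4.09698; w = -2.09698 - 0.1·(-4.09698) = -1.687282

-1.687282


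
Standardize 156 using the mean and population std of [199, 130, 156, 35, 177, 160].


μ = 142.8333, σ = 52.5719
z = (156 - 142.8333)/52.5719 = 0.2505

0.2505


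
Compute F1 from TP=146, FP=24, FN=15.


Precision = 146/170 = 0.8588
Recall = 146/161 = 0.9068
F1 = 2·P·R/(P+R) = 2·TP/(2·TP+FP+FN) = 292/(292+24+15) = 292/331 = 0.8822

0.8822


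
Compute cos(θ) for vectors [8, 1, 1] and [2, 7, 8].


A·B = 8·2 + 1·7 + 1·8 = 31
‖A‖ = √66 = 8.124, ‖B‖ = √117 = 10.8167
cos = 31/(√66·√117) = 31/√7722 = 0.3528

0.3528


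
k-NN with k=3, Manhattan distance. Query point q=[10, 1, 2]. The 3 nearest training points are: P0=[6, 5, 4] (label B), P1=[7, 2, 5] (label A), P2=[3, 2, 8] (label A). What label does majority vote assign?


d(q,P0) = 10  (label B)
d(q,P1) = 7  (label A)
d(q,P2) = 14  (label A)
Votes: A=2, B=1
Majority → A

A


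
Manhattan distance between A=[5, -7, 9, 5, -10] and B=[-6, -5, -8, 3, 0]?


d = |5+ 6| + |-7+ 5| + |9+ 8| + |5-3| + |-10-0|
  = 11 + 2 + 17 + 2 + 10
  = 42

42


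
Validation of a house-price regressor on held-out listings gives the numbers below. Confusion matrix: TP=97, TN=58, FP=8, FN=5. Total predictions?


Total = TP + TN + FP + FN
= 97 + 58 + 8 + 5
= 168
(Predicted positive: 105, predicted negative: 63)

168


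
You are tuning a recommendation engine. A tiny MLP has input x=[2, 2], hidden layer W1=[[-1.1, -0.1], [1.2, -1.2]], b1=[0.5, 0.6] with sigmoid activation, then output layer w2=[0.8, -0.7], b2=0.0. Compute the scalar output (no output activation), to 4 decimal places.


z1[0] = (-1.1)·(2) + (-0.1)·(2) + 0.5 = -1.9
z1[1] = (1.2)·(2) + (-1.2)·(2) + 0.6 = 0.6
h = sigmoid(z1) = [0.1301, 0.6457]
output = (0.8)·(0.1301) + (-0.7)·(0.6457) + 0.0 = -0.3479

-0.3479


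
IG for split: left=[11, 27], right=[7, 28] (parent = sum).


Parent = [18, 55], H_parent = 0.8058
H_left = 0.868 (n=38), H_right = 0.7219 (n=35)
H_children = (38/73)·0.868 + (35/73)·0.7219 = 0.798
IG = 0.8058 - 0.798 = 0.0078

0.0078


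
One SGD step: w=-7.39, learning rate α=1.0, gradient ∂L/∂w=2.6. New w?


w_new = w - α·∇
= -7.39 - 1.0·2.6
= -7.39 - 2.6
= -9.99

-9.99


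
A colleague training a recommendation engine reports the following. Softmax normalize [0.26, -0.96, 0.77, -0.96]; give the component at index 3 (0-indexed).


Exponentials: e^0.26=1.2969, e^-0.96=0.3829, e^0.77=2.1598, e^-0.96=0.3829
Sum = 4.2225
Softmax = [0.3071, 0.0907, 0.5115, 0.0907]
p[3] = 0.3829/4.2225 = 0.0907

0.0907


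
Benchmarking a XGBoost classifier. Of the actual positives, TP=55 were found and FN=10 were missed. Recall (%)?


Recall = TP/(TP+FN)
= 55/(55+10)
= 55/65 = 84.62%

84.62%


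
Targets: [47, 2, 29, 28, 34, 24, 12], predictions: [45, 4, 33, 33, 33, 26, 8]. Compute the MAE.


Absolute errors: |47-45|=2, |2-4|=2, |29-33|=4, |28-33|=5, |34-33|=1, |24-26|=2, |12-8|=4
Sum = 20
MAE = 20/7 = 20/7

20/7


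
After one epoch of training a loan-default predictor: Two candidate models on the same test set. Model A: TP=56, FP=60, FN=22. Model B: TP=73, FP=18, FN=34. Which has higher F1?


Model A: P=56/116=0.4828, R=56/78=0.7179, F1=2PR/(P+R)=2TP/(2TP+FP+FN)=112/194=0.5773
Model B: P=73/91=0.8022, R=73/107=0.6822, F1=2PR/(P+R)=2TP/(2TP+FP+FN)=146/198=0.7374
0.5773 < 0.7374 → Model B

Model B


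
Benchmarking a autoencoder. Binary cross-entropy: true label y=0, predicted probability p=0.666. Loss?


BCE = -[y·ln(p) + (1-y)·ln(1-p)]
= -0 - 1·ln(1-0.666)
= -ln(0.334) = 1.0966

1.0966


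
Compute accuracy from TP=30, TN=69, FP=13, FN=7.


Accuracy = (TP+TN)/(TP+TN+FP+FN)
= (30+69)/(119)
= 99/119 = 83.19%

83.19%


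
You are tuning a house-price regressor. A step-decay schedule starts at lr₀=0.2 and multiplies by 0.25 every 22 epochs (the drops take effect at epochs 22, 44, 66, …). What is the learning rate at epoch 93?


n_drops = ⌊93/22⌋ = 4
lr = 0.2·0.25^4 = 0.2·0.00390625 = 0.00078125

0.00078125


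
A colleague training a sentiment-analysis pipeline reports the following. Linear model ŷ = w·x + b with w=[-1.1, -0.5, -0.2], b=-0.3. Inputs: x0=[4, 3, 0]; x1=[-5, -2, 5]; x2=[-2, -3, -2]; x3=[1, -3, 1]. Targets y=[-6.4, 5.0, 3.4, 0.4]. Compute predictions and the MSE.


ŷ0 = (-1.1)·(4) + (-0.5)·(3) + (-0.2)·(0) - 0.3 = -6.2
ŷ1 = (-1.1)·(-5) + (-0.5)·(-2) + (-0.2)·(5) - 0.3 = 5.2
ŷ2 = (-1.1)·(-2) + (-0.5)·(-3) + (-0.2)·(-2) - 0.3 = 3.8
ŷ3 = (-1.1)·(1) + (-0.5)·(-3) + (-0.2)·(1) - 0.3 = -0.1
errors² = [0.04, 0.04, 0.16, 0.25]
MSE = 0.4900/4 = 0.1225

0.1225


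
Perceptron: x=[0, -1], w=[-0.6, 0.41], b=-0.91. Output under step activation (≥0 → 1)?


z = (0)·(-0.6) + (-1)·(0.41) - 0.91
  = -1.32
step(z) = 0 (z<0)

0


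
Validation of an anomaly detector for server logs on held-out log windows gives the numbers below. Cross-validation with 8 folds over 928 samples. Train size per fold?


Fold size = 928/8 = 116
Training per fold = 928 - 116 = 812

812


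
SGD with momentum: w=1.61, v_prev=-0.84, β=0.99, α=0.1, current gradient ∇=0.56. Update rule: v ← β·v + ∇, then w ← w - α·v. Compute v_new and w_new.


v_new = 0.99·-0.84 + 0.56 = -0.8316 + 0.56 = -0.2716
w_new = 1.61 - 0.1·-0.2716 = 1.61 + 0.02716 = 1.63716

v_new=-0.2716, w_new=1.63716


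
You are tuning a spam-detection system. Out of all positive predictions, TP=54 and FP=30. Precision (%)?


Precision = TP/(TP+FP)
= 54/(54+30)
= 54/84 = 64.29%

64.29%


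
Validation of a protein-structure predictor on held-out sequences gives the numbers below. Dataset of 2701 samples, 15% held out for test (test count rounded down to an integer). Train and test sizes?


Test = ⌊2701·15/100⌋ = 405
Train = 2701 - 405 = 2296

Train: 2296, Test: 405


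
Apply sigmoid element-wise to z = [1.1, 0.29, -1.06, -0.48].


σ(1.1) = 1/(1+e^-1.1) = 0.7503
σ(0.29) = 1/(1+e^-0.29) = 0.572
σ(-1.06) = 1/(1+e^1.06) = 0.2573
σ(-0.48) = 1/(1+e^0.48) = 0.3823
result = [0.7503, 0.572, 0.2573, 0.3823]

[0.7503, 0.572, 0.2573, 0.3823]


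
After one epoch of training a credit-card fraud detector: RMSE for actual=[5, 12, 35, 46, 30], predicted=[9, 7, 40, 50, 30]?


MSE = 82/5 = 16.4
RMSE = √(82/5) = 4.0497

4.0497


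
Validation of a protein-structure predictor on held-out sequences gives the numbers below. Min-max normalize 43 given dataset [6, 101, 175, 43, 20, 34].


min=6, max=175
(43-6)/(175-6) = 37/169 = 0.2189

0.2189


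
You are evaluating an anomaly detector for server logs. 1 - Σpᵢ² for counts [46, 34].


Probabilities: [46/80, 34/80] ≈ [0.575, 0.425]
Σpᵢ² = (2116 + 1156)/80² = 3272/6400
Gini = 1 - Σpᵢ² = 1 - 3272/6400 = 0.4888

0.4888


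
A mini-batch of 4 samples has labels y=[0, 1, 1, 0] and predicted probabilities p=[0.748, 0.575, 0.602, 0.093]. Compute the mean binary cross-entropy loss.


L[0] = -ln(1-0.748) = -ln(0.252) = 1.3783
L[1] = -ln(0.575) = 0.5534
L[2] = -ln(0.602) = 0.5075
L[3] = -ln(1-0.093) = -ln(0.907) = 0.0976
mean = (1.3783 + 0.5534 + 0.5075 + 0.0976)/4 = 0.6342

0.6342


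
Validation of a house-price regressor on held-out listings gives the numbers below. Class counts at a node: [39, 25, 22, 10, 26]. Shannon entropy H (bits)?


Probabilities: [39/122, 25/122, 22/122, 10/122, 26/122] ≈ [0.3197, 0.2049, 0.1803, 0.082, 0.2131]
H = -((39/122)·log₂(39/122) + (25/122)·log₂(25/122) + (22/122)·log₂(22/122) + (10/122)·log₂(10/122) + (26/122)·log₂(26/122))
  = 2.2113 bits

2.2113 bits


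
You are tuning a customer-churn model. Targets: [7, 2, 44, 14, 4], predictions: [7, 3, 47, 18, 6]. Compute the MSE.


Squared errors: (7-7)²=0, (2-3)²=1, (44-47)²=9, (14-18)²=16, (4-6)²=4
Sum = 30
MSE = 30/5 = 6

6


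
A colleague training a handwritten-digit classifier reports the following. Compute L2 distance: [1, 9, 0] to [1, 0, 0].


d = √((1-1)² + (9-0)² + (0-0)²)
  = √(0 + 81 + 0)
  = √81 = 9.0

9.0


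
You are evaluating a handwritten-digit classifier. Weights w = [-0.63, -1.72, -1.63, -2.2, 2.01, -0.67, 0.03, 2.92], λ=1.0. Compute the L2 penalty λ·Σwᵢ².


‖w‖₂² = (-0.63)² + (-1.72)² + (-1.63)² + (-2.2)² + (2.01)² + (-0.67)² + (0.03)² + (2.92)²
     = 0.3969 + 2.9584 + 2.6569 + 4.84 + 4.0401 + 0.4489 + 0.0009 + 8.5264
     = 23.8685
λ·‖w‖₂² = 1.0·23.8685 = 23.8685

23.8685


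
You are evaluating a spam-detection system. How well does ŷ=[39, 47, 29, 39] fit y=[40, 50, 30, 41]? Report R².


ȳ = 40.25
SS_res = Σ(y-ŷ)² = 15
SS_tot = Σ(y-ȳ)² = 200.75
R² = 1 - SS_res/SS_tot = 1 - 0.0747 = 0.9253

0.9253


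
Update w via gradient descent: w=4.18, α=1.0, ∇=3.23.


w_new = w - α·∇
= 4.18 - 1.0·3.23
= 4.18 - 3.23
= 0.95

0.95


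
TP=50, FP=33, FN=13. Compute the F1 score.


Precision = 50/83 = 0.6024
Recall = 50/63 = 0.7937
F1 = 2·P·R/(P+R) = 2·TP/(2·TP+FP+FN) = 100/(100+33+13) = 100/146 = 0.6849

0.6849


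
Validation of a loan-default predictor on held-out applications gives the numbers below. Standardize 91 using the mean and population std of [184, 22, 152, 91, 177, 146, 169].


μ = 134.4286, σ = 54.0287
z = (91 - 134.4286)/54.0287 = -0.8038

-0.8038


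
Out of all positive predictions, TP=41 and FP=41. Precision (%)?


Precision = TP/(TP+FP)
= 41/(41+41)
= 41/82 = 50.0%

50.0%


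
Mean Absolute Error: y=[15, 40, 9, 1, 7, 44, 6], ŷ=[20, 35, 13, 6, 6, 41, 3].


Absolute errors: |15-20|=5, |40-35|=5, |9-13|=4, |1-6|=5, |7-6|=1, |44-41|=3, |6-3|=3
Sum = 26
MAE = 26/7 = 26/7

26/7


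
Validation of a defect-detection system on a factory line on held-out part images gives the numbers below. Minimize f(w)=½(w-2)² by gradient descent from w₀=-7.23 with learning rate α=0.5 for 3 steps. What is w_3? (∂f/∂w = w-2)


step 1: grad = -7.23-2 = -9.23; w = -7.23 - 0.5·(-9.23) = -2.615
step 2: grad = -2.615-2 = -4.615; w = -2.615 - 0.5·(-4.615) = -0.3075
step 3: grad = -0.3075-2 = -2.3075; w = -0.3075 - 0.5·(-2.3075) = 0.84625

0.84625


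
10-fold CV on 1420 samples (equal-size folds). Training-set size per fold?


Fold size = 1420/10 = 142
Training per fold = 1420 - 142 = 1278

1278


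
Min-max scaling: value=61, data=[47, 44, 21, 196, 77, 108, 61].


min=21, max=196
(61-21)/(196-21) = 40/175 = 0.2286

0.2286


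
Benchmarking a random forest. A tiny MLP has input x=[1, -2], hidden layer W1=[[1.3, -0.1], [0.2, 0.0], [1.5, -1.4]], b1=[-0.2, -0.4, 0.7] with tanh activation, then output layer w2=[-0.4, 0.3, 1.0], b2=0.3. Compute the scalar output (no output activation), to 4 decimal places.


z1[0] = (1.3)·(1) + (-0.1)·(-2) - 0.2 = 1.3
z1[1] = (0.2)·(1) + (0.0)·(-2) - 0.4 = -0.2
z1[2] = (1.5)·(1) + (-1.4)·(-2) + 0.7 = 5.0
h = tanh(z1) = [0.8617, -0.1974, 0.9999]
output = (-0.4)·(0.8617) + (0.3)·(-0.1974) + (1.0)·(0.9999) + 0.3 = 0.896

0.896


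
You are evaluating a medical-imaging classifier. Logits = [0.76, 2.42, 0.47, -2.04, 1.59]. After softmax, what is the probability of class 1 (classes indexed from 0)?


Exponentials: e^0.76=2.1383, e^2.42=11.2459, e^0.47=1.6, e^-2.04=0.13, e^1.59=4.9037
Sum = 20.0179
Softmax = [0.1068, 0.5618, 0.0799, 0.0065, 0.245]
p[1] = 11.2459/20.0179 = 0.5618

0.5618


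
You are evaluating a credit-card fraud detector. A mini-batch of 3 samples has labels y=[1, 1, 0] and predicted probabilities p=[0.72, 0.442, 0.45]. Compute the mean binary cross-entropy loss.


L[0] = -ln(0.72) = 0.3285
L[1] = -ln(0.442) = 0.8164
L[2] = -ln(1-0.45) = -ln(0.55) = 0.5978
mean = (0.3285 + 0.8164 + 0.5978)/3 = 0.5809

0.5809


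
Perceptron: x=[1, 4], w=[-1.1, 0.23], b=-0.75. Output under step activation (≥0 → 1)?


z = (1)·(-1.1) + (4)·(0.23) - 0.75
  = -0.93
step(z) = 0 (z<0)

0


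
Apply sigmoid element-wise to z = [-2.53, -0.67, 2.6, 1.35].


σ(-2.53) = 1/(1+e^2.53) = 0.0738
σ(-0.67) = 1/(1+e^0.67) = 0.3385
σ(2.6) = 1/(1+e^-2.6) = 0.9309
σ(1.35) = 1/(1+e^-1.35) = 0.7941
result = [0.0738, 0.3385, 0.9309, 0.7941]

[0.0738, 0.3385, 0.9309, 0.7941]


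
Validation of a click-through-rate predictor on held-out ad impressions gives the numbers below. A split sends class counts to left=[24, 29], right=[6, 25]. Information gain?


Parent = [30, 54], H_parent = 0.9403
H_left = 0.9936 (n=53), H_right = 0.7088 (n=31)
H_children = (53/84)·0.9936 + (31/84)·0.7088 = 0.8885
IG = 0.9403 - 0.8885 = 0.0518

0.0518


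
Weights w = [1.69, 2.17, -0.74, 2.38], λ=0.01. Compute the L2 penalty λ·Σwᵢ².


‖w‖₂² = (1.69)² + (2.17)² + (-0.74)² + (2.38)²
     = 2.8561 + 4.7089 + 0.5476 + 5.6644
     = 13.777
λ·‖w‖₂² = 0.01·13.777 = 0.13777

0.13777


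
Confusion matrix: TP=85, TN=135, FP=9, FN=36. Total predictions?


Total = TP + TN + FP + FN
= 85 + 135 + 9 + 36
= 265
(Predicted positive: 94, predicted negative: 171)

265


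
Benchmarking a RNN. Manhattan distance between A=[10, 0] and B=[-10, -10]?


d = |10+ 10| + |0+ 10|
  = 20 + 10
  = 30

30


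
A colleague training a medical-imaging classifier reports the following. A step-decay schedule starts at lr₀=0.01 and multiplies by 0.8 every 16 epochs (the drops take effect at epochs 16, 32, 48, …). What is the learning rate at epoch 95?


n_drops = ⌊95/16⌋ = 5
lr = 0.01·0.8^5 = 0.01·0.32768 = 0.0032768

0.0032768


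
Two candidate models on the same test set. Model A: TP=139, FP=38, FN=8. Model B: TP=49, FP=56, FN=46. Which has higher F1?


Model A: P=139/177=0.7853, R=139/147=0.9456, F1=2PR/(P+R)=2TP/(2TP+FP+FN)=278/324=0.858
Model B: P=49/105=0.4667, R=49/95=0.5158, F1=2PR/(P+R)=2TP/(2TP+FP+FN)=98/200=0.49
0.858 > 0.49 → Model A

Model A


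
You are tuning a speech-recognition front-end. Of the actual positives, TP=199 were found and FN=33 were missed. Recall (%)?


Recall = TP/(TP+FN)
= 199/(199+33)
= 199/232 = 85.78%

85.78%


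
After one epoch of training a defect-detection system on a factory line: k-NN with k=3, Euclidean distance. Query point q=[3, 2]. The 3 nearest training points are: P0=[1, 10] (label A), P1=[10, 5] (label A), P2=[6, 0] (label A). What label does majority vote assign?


d(q,P0) = 8.2462  (label A)
d(q,P1) = 7.6158  (label A)
d(q,P2) = 3.6056  (label A)
Votes: A=3, B=0
Majority → A

A


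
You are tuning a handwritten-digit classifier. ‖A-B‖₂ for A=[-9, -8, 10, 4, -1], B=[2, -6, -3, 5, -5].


d = √((-9-2)² + (-8+ 6)² + (10+ 3)² + (4-5)² + (-1+ 5)²)
  = √(121 + 4 + 169 + 1 + 16)
  = √311 = 17.6352

17.6352


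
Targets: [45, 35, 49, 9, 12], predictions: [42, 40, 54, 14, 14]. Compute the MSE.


Squared errors: (45-42)²=9, (35-40)²=25, (49-54)²=25, (9-14)²=25, (12-14)²=4
Sum = 88
MSE = 88/5 = 88/5

88/5


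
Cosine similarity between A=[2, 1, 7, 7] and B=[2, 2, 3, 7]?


A·B = 2·2 + 1·2 + 7·3 + 7·7 = 76
‖A‖ = √103 = 10.1489, ‖B‖ = √66 = 8.124
cos = 76/(√103·√66) = 76/√6798 = 0.9218

0.9218


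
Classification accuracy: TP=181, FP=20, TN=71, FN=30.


Accuracy = (TP+TN)/(TP+TN+FP+FN)
= (181+71)/(302)
= 252/302 = 83.44%

83.44%


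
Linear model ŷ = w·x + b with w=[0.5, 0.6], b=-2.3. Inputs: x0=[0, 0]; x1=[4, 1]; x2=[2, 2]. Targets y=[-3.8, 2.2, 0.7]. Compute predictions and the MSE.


ŷ0 = (0.5)·(0) + (0.6)·(0) - 2.3 = -2.3
ŷ1 = (0.5)·(4) + (0.6)·(1) - 2.3 = 0.3
ŷ2 = (0.5)·(2) + (0.6)·(2) - 2.3 = -0.1
errors² = [2.25, 3.61, 0.64]
MSE = 6.5000/3 = 2.1667

2.1667


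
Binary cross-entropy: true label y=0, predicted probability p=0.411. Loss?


BCE = -[y·ln(p) + (1-y)·ln(1-p)]
= -0 - 1·ln(1-0.411)
= -ln(0.589) = 0.5293

0.5293


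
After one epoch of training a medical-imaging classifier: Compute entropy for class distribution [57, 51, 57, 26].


Probabilities: [57/191, 51/191, 57/191, 26/191] ≈ [0.2984, 0.267, 0.2984, 0.1361]
H = -((57/191)·log₂(57/191) + (51/191)·log₂(51/191) + (57/191)·log₂(57/191) + (26/191)·log₂(26/191))
  = 1.9415 bits

1.9415 bits


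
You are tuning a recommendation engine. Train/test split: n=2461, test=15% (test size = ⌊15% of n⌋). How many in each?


Test = ⌊2461·15/100⌋ = 369
Train = 2461 - 369 = 2092

Train: 2092, Test: 369


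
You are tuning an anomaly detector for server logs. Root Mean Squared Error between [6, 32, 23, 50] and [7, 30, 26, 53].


MSE = 23/4 = 5.75
RMSE = √(23/4) = 2.3979

2.3979


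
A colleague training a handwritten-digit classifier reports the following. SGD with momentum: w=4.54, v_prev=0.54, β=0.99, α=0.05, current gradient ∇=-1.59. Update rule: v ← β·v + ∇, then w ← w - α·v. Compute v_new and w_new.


v_new = 0.99·0.54 - 1.59 = 0.5346 - 1.59 = -1.0554
w_new = 4.54 - 0.05·-1.0554 = 4.54 + 0.05277 = 4.59277

v_new=-1.0554, w_new=4.59277


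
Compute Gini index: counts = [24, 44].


Probabilities: [24/68, 44/68] ≈ [0.3529, 0.6471]
Σpᵢ² = (576 + 1936)/68² = 2512/4624
Gini = 1 - Σpᵢ² = 1 - 2512/4624 = 0.4567

0.4567


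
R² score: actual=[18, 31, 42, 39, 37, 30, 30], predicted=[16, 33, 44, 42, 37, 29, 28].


ȳ = 32.4286
SS_res = Σ(y-ŷ)² = 26
SS_tot = Σ(y-ȳ)² = 377.71
R² = 1 - SS_res/SS_tot = 1 - 0.0688 = 0.9312

0.9312


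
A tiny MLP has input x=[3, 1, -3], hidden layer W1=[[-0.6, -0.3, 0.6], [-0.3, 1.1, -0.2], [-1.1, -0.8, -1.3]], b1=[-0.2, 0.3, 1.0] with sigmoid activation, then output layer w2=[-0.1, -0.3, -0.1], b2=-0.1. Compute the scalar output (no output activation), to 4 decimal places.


z1[0] = (-0.6)·(3) + (-0.3)·(1) + (0.6)·(-3) - 0.2 = -4.1
z1[1] = (-0.3)·(3) + (1.1)·(1) + (-0.2)·(-3) + 0.3 = 1.1
z1[2] = (-1.1)·(3) + (-0.8)·(1) + (-1.3)·(-3) + 1.0 = 0.8
h = sigmoid(z1) = [0.0163, 0.7503, 0.69]
output = (-0.1)·(0.0163) + (-0.3)·(0.7503) + (-0.1)·(0.69) - 0.1 = -0.3957

-0.3957
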